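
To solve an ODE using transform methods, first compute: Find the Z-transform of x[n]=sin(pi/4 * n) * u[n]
Z{sin(w0 * n) * u[n]}=z * sin(w0)/(z^2 - 2z * cos(w0) + 1)
With w0=pi/4: X(z)=z * sin(pi/4)/(z^2 - 2z * cos(pi/4) + 1)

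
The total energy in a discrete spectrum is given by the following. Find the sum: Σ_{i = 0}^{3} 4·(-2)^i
Geometric series: S=a(1 - r^n)/(1 - r)
a=4, r=-2, n=4
S=4(1 - 16)/3=-20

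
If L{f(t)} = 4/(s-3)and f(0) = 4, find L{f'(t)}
L{f'(t)} = s·F(s) - f(0) = 4s/(s-3)-4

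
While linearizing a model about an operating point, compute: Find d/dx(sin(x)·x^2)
Product rule: (fg)'=f'g+fg'
f=sin(x), f'=cos(x)
g=x^2, g'=2x

Answer: cos(x)·x^2+2·sin(x)·x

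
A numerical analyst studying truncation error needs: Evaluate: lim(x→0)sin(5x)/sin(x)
sin(u) ≈ u for small u:
sin(5x)/sin(x) ≈ 5x/(x) = 5/1

Answer: 5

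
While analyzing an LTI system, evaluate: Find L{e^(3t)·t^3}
First shifting: L{e^(at)f(t)} = F(s-a)
L{t^3} = 6/s^4
Shift s → s-3: 6/(s-3)^4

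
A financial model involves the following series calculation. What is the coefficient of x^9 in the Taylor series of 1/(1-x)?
1/(1-x) = Σ x^n for |x|<1
All coefficients are 1

Answer: 1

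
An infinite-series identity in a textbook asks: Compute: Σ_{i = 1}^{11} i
Using formula: Σ i^1 = n(n + 1)/2 = 11·12/2 = 66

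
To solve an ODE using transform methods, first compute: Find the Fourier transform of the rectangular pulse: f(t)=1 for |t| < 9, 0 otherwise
F(omega)=integral from -9 to 9 of e^(-j * omega * t) dt
=2 * sin(9 * omega)/omega=18 * sinc(9 * omega/pi)

Answer: 2 * sin(9 * omega)/omega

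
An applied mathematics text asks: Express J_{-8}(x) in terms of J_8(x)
For integer n: J_{-n}(x) = (-1)^n J_n(x)
With n = 8: J_{-8}(x) = (-1)^8 J_8(x) = J_8(x)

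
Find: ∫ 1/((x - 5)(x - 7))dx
Partial fractions: 1/((x-5)(x-7))=A/(x-5) + B/(x-7)
A=-1/2, B=1/2
∫ [-1/2· 1/(x-5) + 1/2· 1/(x-7)] dx
=(1/2)[ln|x-7| - ln|x-5|] + C

Answer: (1/2)·ln|(x-7)/(x-5)| + C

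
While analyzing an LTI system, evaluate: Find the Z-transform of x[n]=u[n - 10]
Using the time-shift property: Z{u[n-10]}=z^(-10)*z/(z-1)
=z^(-9)/(z-1)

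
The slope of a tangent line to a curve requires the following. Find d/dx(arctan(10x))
d/dx[arctan(u)]=u'/(1 + u²), u=10x, u'=10

Answer: 10/(1 + 100x²)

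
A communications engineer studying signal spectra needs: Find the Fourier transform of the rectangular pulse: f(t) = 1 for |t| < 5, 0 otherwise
F(omega)=integral from -5 to 5 of e^(-j * omega * t) dt
=2 * sin(5 * omega)/omega=10 * sinc(5 * omega/pi)

Answer: 2 * sin(5 * omega)/omega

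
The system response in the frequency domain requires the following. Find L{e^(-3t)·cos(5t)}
First shifting: L{e^(at)f(t)}=F(s-a)
L{cos(5t)}=s/(s² + 25)
Shift: (s + 3)/((s + 3)² + 25)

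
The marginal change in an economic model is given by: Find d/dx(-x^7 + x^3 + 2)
Power rule: d/dx(ax^n) = n·a·x^(n-1)
Term by term: -7·x^6+3·x^2

Answer: -7x^6+3x^2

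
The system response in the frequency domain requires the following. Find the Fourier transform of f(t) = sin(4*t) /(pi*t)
sin(W*t)/(pi*t)=(W/pi)*sinc(W*t/pi) is the impulse response of the ideal low-pass filter with cutoff W (here W=4).
Its Fourier transform is a rectangular function:
F(omega)=1 for |omega| < 4, 0 otherwise

Answer: rect(omega/8) [i.e., 1 for |omega| < 4, 0 otherwise]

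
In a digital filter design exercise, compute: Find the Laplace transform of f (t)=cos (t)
L{cos(wt)} = s/(s²+w²)
L{cos(t)} = s/(s²+1)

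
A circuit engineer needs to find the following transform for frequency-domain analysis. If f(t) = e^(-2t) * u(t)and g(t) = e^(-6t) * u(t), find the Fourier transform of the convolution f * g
By the convolution theorem: F{f*g} = F(omega)*G(omega)
F(omega) = 1/(2+j*omega), G(omega) = 1/(6+j*omega)
F{f*g} = 1/((2+j*omega)(6+j*omega))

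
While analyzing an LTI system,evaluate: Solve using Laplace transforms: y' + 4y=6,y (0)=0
Take L of both sides: sY(s)-0+4Y(s) = 6/s
Y(s)(s+4) = 6/s+0
Y(s) = 6/(s(s+4))+0/(s+4)
Partial fractions: 6/(s(s+4)) = (3/2)/s - (3/2)/(s+4)
So Y(s) = (3/2)/s - (3/2)/(s+4)
Inverse transform (L^(-1){1/s} = 1, L^(-1){1/(s+4)} = e^(-4t)):

Answer: y(t) = 3/2 - (3/2)·e^(-4t)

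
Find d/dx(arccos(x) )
d/dx[arccos(u)] = -u'/√(1-u²), u = x, u' = 1

Answer: -1/√(1-x²)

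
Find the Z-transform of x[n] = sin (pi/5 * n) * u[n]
Z{sin(w0 * n) * u[n]} = z * sin(w0)/(z^2-2z * cos(w0)+1)
With w0 = pi/5: X(z) = z * sin(pi/5)/(z^2-2z * cos(pi/5)+1)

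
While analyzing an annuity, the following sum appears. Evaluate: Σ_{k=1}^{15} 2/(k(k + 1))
Partial fractions: 2/(k(k + 1))=2/k - 2/(k + 1)
Telescoping sum: 2(1 - 1/16)=2·15/16

Answer: 15/8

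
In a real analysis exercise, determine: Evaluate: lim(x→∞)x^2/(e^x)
Apply L'Hôpital 2 times (∞/∞ each time):
Eventually get 2!/(e^x) → 0

Answer: 0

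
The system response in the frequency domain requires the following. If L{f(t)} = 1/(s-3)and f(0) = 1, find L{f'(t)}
L{f'(t)}=s·F(s) - f(0)=s/(s-3)-1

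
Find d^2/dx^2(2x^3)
Apply power rule 2 times:
d^1: 6x^2
d^2: 12x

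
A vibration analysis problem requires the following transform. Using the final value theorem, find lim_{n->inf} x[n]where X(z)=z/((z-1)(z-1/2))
Final value theorem: lim x[n] = lim_{z->1} (z-1) * X(z)
(z-1) * X(z) = z/(z-1/2)
As z->1: 1/(1 - 1/2) = 1/(1/2) = 2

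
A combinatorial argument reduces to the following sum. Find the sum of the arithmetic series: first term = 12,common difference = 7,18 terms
Last term: a_n=12+(18-1)·7=131
Sum=n(a_1+a_n)/2=18(12+131)/2=1287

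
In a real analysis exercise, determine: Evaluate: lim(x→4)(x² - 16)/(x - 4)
Factor: (x² - 16) = (x-4)(x+4)
Cancel (x-4): lim(x→4) (x+4) = 8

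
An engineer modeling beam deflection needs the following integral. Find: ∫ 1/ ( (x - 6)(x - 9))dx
Partial fractions: 1/((x-6)(x-9))=A/(x-6) + B/(x-9)
A=-1/3, B=1/3
∫ [-1/3· 1/(x-6) + 1/3· 1/(x-9)] dx
=(1/3)[ln|x-9| - ln|x-6|] + C

Answer: (1/3)·ln|(x-9)/(x-6)| + C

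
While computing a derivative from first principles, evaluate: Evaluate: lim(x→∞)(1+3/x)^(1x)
Rewrite as [(1 + 3/x)^x]^1.
lim(1 + 3/x)^x=e^3, so limit=(e^3)^1=e^3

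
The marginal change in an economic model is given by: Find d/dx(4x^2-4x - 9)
Power rule: d/dx(ax^n) = n·a·x^(n-1)
Term by term: 8·x - 4

Answer: 8x - 4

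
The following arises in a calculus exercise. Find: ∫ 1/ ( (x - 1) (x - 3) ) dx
Partial fractions: 1/((x-1)(x-3))=A/(x-1)+B/(x-3)
A=-1/2, B=1/2
∫ [-1/2· 1/(x-1)+1/2· 1/(x-3)] dx
=(1/2)[ln|x-3| - ln|x-1|]+C

Answer: (1/2)·ln|(x-3)/(x-1)|+C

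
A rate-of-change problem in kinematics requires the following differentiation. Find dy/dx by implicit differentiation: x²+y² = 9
Differentiate both sides: 2x+2y·(dy/dx)=0
Solve: dy/dx=-2x/(2y)=-x/y

Answer: dy/dx=-x/y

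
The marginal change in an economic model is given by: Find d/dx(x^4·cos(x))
Product rule: (fg)'=f'g + fg'
f=x^4, f'=4x^3
g=cos(x), g'=-sin(x)

Answer: 4x^3·cos(x) - x^4·sin(x)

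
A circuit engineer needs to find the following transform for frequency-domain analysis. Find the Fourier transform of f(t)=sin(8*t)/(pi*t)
sin(W * t)/(pi * t)=(W/pi) * sinc(W * t/pi) is the impulse response of the ideal low-pass filter with cutoff W (here W=8).
Its Fourier transform is a rectangular function:
F(omega)=1 for |omega| < 8, 0 otherwise

Answer: rect(omega/16) [i.e., 1 for |omega| < 8, 0 otherwise]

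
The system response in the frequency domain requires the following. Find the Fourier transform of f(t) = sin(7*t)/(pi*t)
sin(W * t)/(pi * t)=(W/pi) * sinc(W * t/pi) is the impulse response of the ideal low-pass filter with cutoff W (here W=7).
Its Fourier transform is a rectangular function:
F(omega)=1 for |omega| < 7, 0 otherwise

Answer: rect(omega/14) [i.e., 1 for |omega| < 7, 0 otherwise]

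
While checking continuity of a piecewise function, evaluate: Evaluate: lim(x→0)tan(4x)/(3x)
tan(u) ≈ u for small u:
tan(4x)/(3x) ≈ 4x/(3x) = 4/3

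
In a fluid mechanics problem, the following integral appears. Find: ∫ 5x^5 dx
Using power rule: ∫ 5x^5 dx=5/6 x^6+C=(5/6)x^6+C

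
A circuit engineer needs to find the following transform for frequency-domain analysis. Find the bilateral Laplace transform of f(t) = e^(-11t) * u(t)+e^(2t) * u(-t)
For e^(-11t) * u(t): L=1/(s + 11), Re(s) > -11
For e^(2t) * u(-t): L=-1/(s-2), Re(s) < 2
Combined: F(s)=1/(s + 11) - 1/(s-2), -11 < Re(s) < 2

Answer: 1/(s + 11) - 1/(s-2), ROC: -11 < Re(s) < 2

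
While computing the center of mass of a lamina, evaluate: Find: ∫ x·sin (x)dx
By parts: u=x, dv=sin(x) dx
du=dx, v=-cos(x)
=-x·cos(x) + sin(x) + C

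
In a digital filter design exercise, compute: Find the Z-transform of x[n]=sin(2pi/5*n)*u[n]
Z{sin(w0 * n) * u[n]}=z * sin(w0)/(z^2 - 2z * cos(w0) + 1)
With w0=2pi/5: X(z)=z * sin(2pi/5)/(z^2 - 2z * cos(2pi/5) + 1)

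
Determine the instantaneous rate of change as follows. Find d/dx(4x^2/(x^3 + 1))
Quotient rule: (f/g)'=(f'g - fg')/g²
f=4x^2, f'=8x
g=x^3+1, g'=3x^2

Answer: (8x·(x^3+1)-12x^4)/(x^3+1)²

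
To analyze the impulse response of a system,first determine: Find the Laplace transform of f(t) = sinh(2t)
L{sinh(at)} = a/(s²-a²)
L{sinh(2t)} = 2/(s²-4)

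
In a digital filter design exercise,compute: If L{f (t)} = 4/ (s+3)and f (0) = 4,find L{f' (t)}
L{f'(t)}=s·F(s) - f(0)=4s/(s+3)-4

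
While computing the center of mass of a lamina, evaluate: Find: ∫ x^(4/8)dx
Power rule: ∫ x^(1/2) dx = x^(3/2)/(3/2)+C

Answer: (2/3)·x^(3/2)+C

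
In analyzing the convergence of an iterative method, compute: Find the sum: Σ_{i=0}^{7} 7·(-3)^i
Geometric series: S = a(1 - r^n)/(1 - r)
a = 7, r = -3, n = 8
S = 7(1-6561)/4 = -11480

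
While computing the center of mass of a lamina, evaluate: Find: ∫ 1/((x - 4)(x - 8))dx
Partial fractions: 1/((x-4)(x-8))=A/(x-4)+B/(x-8)
A=-1/4, B=1/4
∫ [-1/4· 1/(x-4)+1/4· 1/(x-8)] dx
=(1/4)[ln|x-8| - ln|x-4|]+C

Answer: (1/4)·ln|(x-8)/(x-4)|+C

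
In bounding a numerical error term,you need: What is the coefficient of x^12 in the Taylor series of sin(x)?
sin(x) has only odd powers. Coefficient of x^12 = 0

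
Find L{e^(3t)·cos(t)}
First shifting: L{e^(at)f(t)} = F(s-a)
L{cos(t)} = s/(s²+1)
Shift: (s-3)/((s-3)²+1)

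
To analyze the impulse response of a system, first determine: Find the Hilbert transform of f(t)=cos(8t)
The Hilbert transform shifts each frequency component by -pi/2.
H{cos(wt)} = sin(wt)
With w = 8: H{cos(8t)} = sin(8t)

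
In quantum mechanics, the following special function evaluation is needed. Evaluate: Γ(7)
Γ(n) = (n-1)! for positive integers
Γ(7) = 6! = 720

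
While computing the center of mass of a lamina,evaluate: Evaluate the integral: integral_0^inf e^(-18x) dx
integral_0^inf e^(-18x) dx = [-1/18*e^(-18x)]_0^inf
= 0 - (-1/18) = 1/18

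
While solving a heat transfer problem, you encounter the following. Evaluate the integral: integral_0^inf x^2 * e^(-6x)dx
This is a Gamma integral. Substitute u = 6x (du = 6 dx):
integral_0^inf x^2 * e^(-6x) dx = (1/6^3) integral_0^inf u^2 * e^(-u) du
= Gamma(3)/6^3 = 2!/6^3 = 2/216

Answer: 1/108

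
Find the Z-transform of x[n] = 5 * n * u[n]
Z{n * u[n]}=z/(z-1)^2
By linearity: Z{5 * n * u[n]}=5z/(z-1)^2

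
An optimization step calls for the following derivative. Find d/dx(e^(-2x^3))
Chain rule: d/dx[e^u] = e^u · u' where u = -2x^3
u' = -6x^2

Answer: -6x^2·e^(-2x^3)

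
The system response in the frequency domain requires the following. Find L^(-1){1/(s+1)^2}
L^(-1){1/(s-a)^n} = t^(n-1)·e^(at)/(n-1)!
Here a = -1, n = 2: t^1·e^(-t)/1

Answer: t·e^(-t)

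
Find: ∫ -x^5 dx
Using power rule: ∫ -x^5 dx=-1/6 x^6 + C=(-1/6)x^6 + C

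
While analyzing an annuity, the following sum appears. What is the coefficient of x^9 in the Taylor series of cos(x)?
cos(x) has only even powers. Coefficient of x^9 = 0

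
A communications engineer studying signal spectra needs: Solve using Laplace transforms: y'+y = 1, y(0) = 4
Take L of both sides: sY(s) - 4 + Y(s) = 1/s
Y(s)(s + 1) = 1/s + 4
Y(s) = 1/(s(s + 1)) + 4/(s + 1)
Partial fractions: 1/(s(s + 1)) = 1/s - 1/(s + 1)
So Y(s) = 1/s + 3/(s + 1)
Inverse transform (L^(-1){1/s} = 1, L^(-1){1/(s + 1)} = e^(-t)):

Answer: y(t) = 1 + 3·e^(-t)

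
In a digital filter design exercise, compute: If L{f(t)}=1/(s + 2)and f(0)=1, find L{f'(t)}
L{f'(t)}=s·F(s) - f(0)=s/(s + 2) - 1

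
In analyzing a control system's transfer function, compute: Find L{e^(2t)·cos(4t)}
First shifting: L{e^(at)f(t)}=F(s-a)
L{cos(4t)}=s/(s² + 16)
Shift: (s-2)/((s-2)² + 16)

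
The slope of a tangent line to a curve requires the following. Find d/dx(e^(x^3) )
Chain rule: d/dx[e^u] = e^u · u' where u = x^3
u' = 3x^2

Answer: 3x^2·e^(x^3)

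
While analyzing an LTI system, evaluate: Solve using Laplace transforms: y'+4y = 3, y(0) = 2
Take L of both sides: sY(s) - 2 + 4Y(s)=3/s
Y(s)(s + 4)=3/s + 2
Y(s)=3/(s(s + 4)) + 2/(s + 4)
Partial fractions: 3/(s(s + 4))=(3/4)/s - (3/4)/(s + 4)
So Y(s)=(3/4)/s + (5/4)/(s + 4)
Inverse transform (L^(-1){1/s}=1, L^(-1){1/(s + 4)}=e^(-4t)):

Answer: y(t)=3/4 + (5/4)·e^(-4t)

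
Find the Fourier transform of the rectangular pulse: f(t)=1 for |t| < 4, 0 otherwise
F(omega) = integral from -4 to 4 of e^(-j*omega*t) dt
= 2*sin(4*omega)/omega = 8*sinc(4*omega/pi)

Answer: 2*sin(4*omega)/omega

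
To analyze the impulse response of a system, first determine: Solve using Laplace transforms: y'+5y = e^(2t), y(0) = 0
Take L: sY - 0+5Y = 1/(s-2)
Y(s+5) = 1/(s-2)+0
Y = 1/((s-2)(s+5))+0/(s+5)
Partial fractions: 1/((s-2)(s+5)) = (1/7)/(s-2) - (1/7)/(s+5)
So Y = (1/7)/(s-2) - (1/7)/(s+5)
Inverse Laplace transform (L^(-1){1/(s-2)} = e^(2t), L^(-1){1/(s+5)} = e^(-5t)):

Answer: y(t) = (1/7)·e^(2t) - (1/7)·e^(-5t)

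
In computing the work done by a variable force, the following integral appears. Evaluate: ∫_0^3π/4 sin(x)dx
Antiderivative: -cos(x)
Evaluate at bounds: [-cos(1·3π/4)/1] - [-cos(1·0)/1]
= (-(-√2/2)+(1))/1 = 1+√2/2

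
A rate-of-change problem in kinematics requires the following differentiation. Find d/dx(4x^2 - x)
Power rule: d/dx(ax^n)=n·a·x^(n-1)
Term by term: 8·x - 1

Answer: 8x - 1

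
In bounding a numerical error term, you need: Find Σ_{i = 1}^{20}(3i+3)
= 3·Σ i+3·20 = 3·210+60 = 690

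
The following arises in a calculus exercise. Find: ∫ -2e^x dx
Since d/dx[e^x]=+ e^x, we get -2e^x + C

Answer: -2e^x + C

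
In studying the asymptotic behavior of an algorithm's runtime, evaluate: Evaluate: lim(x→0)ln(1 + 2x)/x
L'Hôpital (0/0): lim 2/(1+2x) / 1 = 2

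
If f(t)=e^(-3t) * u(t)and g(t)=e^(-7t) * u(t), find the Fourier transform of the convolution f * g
By the convolution theorem: F{f*g}=F(omega)*G(omega)
F(omega)=1/(3 + j*omega), G(omega)=1/(7 + j*omega)
F{f*g}=1/((3 + j*omega)(7 + j*omega))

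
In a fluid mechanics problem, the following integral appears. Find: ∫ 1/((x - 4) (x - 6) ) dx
Partial fractions: 1/((x-4)(x-6))=A/(x-4) + B/(x-6)
A=-1/2, B=1/2
∫ [-1/2· 1/(x-4) + 1/2· 1/(x-6)] dx
=(1/2)[ln|x-6| - ln|x-4|] + C

Answer: (1/2)·ln|(x-6)/(x-4)| + C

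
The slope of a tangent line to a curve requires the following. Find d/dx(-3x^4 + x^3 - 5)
Power rule: d/dx(ax^n) = n·a·x^(n-1)
Term by term: -12·x^3+3·x^2

Answer: -12x^3+3x^2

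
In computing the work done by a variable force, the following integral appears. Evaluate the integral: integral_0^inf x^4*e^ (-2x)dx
This is a Gamma integral. Substitute u=2x (du=2 dx):
integral_0^inf x^4 * e^(-2x) dx=(1/2^5) integral_0^inf u^4 * e^(-u) du
=Gamma(5)/2^5=4!/2^5=24/32

Answer: 3/4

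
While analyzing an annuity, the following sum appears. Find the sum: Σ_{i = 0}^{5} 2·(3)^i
Geometric series: S = a(1 - r^n)/(1 - r)
a = 2, r = 3, n = 6
S = 2(1-729)/-2 = 728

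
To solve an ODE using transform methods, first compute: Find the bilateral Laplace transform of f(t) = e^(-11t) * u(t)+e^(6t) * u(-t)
For e^(-11t) * u(t): L=1/(s + 11), Re(s) > -11
For e^(6t) * u(-t): L=-1/(s-6), Re(s) < 6
Combined: F(s)=1/(s + 11) - 1/(s-6), -11 < Re(s) < 6

Answer: 1/(s + 11) - 1/(s-6), ROC: -11 < Re(s) < 6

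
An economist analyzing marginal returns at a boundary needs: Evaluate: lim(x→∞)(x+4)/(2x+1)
Divide numerator and denominator by x:
lim (1 + 4/x)/(2 + 1/x) = 1/2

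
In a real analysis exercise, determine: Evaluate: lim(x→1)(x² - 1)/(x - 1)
Factor: (x² - 1) = (x-1)(x + 1)
Cancel (x-1): lim(x→1) (x + 1) = 2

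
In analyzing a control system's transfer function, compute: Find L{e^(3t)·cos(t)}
First shifting: L{e^(at)f(t)} = F(s-a)
L{cos(t)} = s/(s² + 1)
Shift: (s-3)/((s-3)² + 1)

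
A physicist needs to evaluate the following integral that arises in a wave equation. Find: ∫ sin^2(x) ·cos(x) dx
Let u = sin(x), du = cos(x) dx
∫ u^2 du = u^3/3 + C

Answer: sin^3(x)/3 + C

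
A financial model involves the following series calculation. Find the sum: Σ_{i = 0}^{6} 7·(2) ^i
Geometric series: S=a(1 - r^n)/(1 - r)
a=7, r=2, n=7
S=7(1-128)/-1=889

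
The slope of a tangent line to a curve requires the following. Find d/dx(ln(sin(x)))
Chain rule: d/dx[ln(u)] = u'/u where u = sin(x)
u' = cos(x)

Answer: (cos(x))/(sin(x))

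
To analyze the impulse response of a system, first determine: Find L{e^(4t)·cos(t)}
First shifting: L{e^(at)f(t)} = F(s-a)
L{cos(t)} = s/(s² + 1)
Shift: (s-4)/((s-4)² + 1)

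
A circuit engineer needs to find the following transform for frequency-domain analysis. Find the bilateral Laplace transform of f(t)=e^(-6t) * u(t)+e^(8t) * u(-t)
For e^(-6t) * u(t): L = 1/(s+6), Re(s) > -6
For e^(8t) * u(-t): L = -1/(s-8), Re(s) < 8
Combined: F(s) = 1/(s+6)-1/(s-8), -6 < Re(s) < 8

Answer: 1/(s+6)-1/(s-8), ROC: -6 < Re(s) < 8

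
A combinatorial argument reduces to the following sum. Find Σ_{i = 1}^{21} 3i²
= 3·n(n + 1)(2n + 1)/6 = 3·21·22·43/6 = 9933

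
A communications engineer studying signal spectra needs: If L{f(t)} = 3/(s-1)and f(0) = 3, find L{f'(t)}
L{f'(t)} = s·F(s) - f(0) = 3s/(s-1) - 3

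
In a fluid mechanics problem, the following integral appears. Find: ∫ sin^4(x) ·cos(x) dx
Let u=sin(x), du=cos(x) dx
∫ u^4 du=u^5/5 + C

Answer: sin^5(x)/5 + C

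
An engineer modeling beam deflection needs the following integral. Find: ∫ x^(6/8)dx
Power rule: ∫ x^(3/4) dx = x^(7/4)/(7/4)+C

Answer: (4/7)·x^(7/4)+C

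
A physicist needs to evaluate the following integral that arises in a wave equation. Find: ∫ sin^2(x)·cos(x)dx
Let u = sin(x), du = cos(x) dx
∫ u^2 du = u^3/3 + C

Answer: sin^3(x)/3 + C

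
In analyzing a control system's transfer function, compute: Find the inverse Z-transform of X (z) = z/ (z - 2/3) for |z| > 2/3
Standard pair: z/(z-a) <-> a^n*u[n] for causal signals
With a=2/3: x[n]=(2/3)^n*u[n]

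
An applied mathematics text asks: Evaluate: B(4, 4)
B(x,y) = Γ(x)Γ(y)/Γ(x+y) = (x-1)!(y-1)!/(x+y-1)!
B(4,4) = 3!·3!/7! = 1/140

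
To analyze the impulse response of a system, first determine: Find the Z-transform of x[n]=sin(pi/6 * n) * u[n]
Z{sin(w0 * n) * u[n]}=z * sin(w0)/(z^2 - 2z * cos(w0) + 1)
With w0=pi/6: X(z)=z * sin(pi/6)/(z^2 - 2z * cos(pi/6) + 1)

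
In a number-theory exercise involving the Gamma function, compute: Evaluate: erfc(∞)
erfc(x) = 1 - erf(x); erfc(∞) = 1 - erf(∞) = 1 - 1 = 0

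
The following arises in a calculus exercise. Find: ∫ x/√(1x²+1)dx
Let u = x²+1, du = 2x dx
∫ (1/2)·u^(-1/2) du = √u+C

Answer: √(x²+1)+C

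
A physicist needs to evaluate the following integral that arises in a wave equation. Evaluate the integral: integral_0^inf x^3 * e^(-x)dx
This is a Gamma integral. Substitute u=1x:
integral_0^inf x^3*e^(-x) dx=(1/1^4) integral_0^inf u^3*e^(-u) du
=Gamma(4)/1^4=3!/1^4=6/1

Answer: 6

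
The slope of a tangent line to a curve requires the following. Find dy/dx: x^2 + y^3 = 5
Differentiate: 2x + 3y^2·(dy/dx) = 0
dy/dx = -2x/(3y^2)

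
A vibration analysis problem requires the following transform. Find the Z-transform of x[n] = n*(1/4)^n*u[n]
Using the property Z{n*a^n*u[n]}=az/(z-a)^2
With a=1/4: X(z)=(1/4)z/(z - 1/4)^2, |z| > 1/4

Answer: (1/4)z/(z - 1/4)^2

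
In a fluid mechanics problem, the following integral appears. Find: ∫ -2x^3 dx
Using power rule: ∫ -2x^3 dx=-2/4 x^4+C=(-1/2)x^4+C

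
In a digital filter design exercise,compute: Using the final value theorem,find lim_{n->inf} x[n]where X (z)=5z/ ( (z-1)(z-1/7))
Final value theorem: lim x[n]=lim_{z->1} (z-1)*X(z)
(z-1)*X(z)=5z/(z-1/7)
As z->1: 5/(1 - 1/7)=5/(6/7)=35/6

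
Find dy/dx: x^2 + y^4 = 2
Differentiate: 2x + 4y^3·(dy/dx)=0
dy/dx=-2x/(4y^3)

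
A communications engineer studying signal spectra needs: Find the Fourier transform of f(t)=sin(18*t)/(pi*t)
sin(W * t)/(pi * t) = (W/pi) * sinc(W * t/pi) is the impulse response of the ideal low-pass filter with cutoff W (here W = 18).
Its Fourier transform is a rectangular function:
F(omega) = 1 for |omega| < 18, 0 otherwise

Answer: rect(omega/36) [i.e., 1 for |omega| < 18, 0 otherwise]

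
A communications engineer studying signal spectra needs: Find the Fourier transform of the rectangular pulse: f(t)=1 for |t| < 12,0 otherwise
F(omega) = integral from -12 to 12 of e^(-j * omega * t) dt
= 2 * sin(12 * omega)/omega = 24 * sinc(12 * omega/pi)

Answer: 2 * sin(12 * omega)/omega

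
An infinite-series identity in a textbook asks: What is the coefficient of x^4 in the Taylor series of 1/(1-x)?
1/(1-x) = Σ x^n for |x|<1
All coefficients are 1

Answer: 1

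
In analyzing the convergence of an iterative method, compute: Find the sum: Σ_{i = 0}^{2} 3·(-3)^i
Geometric series: S = a(1 - r^n)/(1 - r)
a = 3, r = -3, n = 3
S = 3(1 + 27)/4 = 21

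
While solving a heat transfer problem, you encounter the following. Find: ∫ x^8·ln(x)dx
By parts: u = ln(x), dv = x^8 dx
du = 1/x dx, v = x^9/9
= x^9·ln(x)/9 - ∫ x^8/9 dx
= x^9·ln(x)/9 - x^9/81+C

Answer: x^9(ln(x)/9-1/81)+C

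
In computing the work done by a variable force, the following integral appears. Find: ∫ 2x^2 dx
Using power rule: ∫ 2x^2 dx=2/3 x^3 + C=(2/3)x^3 + C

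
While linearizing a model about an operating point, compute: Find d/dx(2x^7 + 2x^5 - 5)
Power rule: d/dx(ax^n)=n·a·x^(n-1)
Term by term: 14·x^6 + 10·x^4

Answer: 14x^6 + 10x^4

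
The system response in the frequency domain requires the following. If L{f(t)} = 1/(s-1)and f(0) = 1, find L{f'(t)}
L{f'(t)}=s·F(s) - f(0)=s/(s-1)-1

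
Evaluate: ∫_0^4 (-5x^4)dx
Step 1: Find antiderivative F(x)=-x^5
Step 2: F(4) - F(0)=-1024 - (0)=-1024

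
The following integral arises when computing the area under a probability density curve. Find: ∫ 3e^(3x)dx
Since d/dx[e^(3x)] = 3e^(3x), we get 1 e^(3x) + C

Answer: e^(3x) + C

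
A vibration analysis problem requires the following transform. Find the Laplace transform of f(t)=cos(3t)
L{cos(wt)}=s/(s²+w²)
L{cos(3t)}=s/(s²+9)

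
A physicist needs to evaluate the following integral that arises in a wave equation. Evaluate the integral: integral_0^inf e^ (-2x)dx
integral_0^inf e^(-2x) dx = [-1/2*e^(-2x)]_0^inf
= 0 - (-1/2) = 1/2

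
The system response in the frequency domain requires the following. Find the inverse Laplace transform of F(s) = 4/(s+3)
L^(-1){4/(s-a)} = c·e^(at)
Here a = -3, c = 4

Answer: 4e^(-3t)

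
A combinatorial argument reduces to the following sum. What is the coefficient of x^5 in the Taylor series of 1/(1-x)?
1/(1-x)=Σ x^n for |x|<1
All coefficients are 1

Answer: 1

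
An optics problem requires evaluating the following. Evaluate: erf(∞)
erf(∞)=1 (the error function converges to 1)

Answer: 1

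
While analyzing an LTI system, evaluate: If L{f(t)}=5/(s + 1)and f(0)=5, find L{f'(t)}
L{f'(t)} = s·F(s) - f(0) = 5s/(s+1)-5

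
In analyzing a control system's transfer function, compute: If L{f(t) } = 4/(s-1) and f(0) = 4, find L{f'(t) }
L{f'(t)}=s·F(s) - f(0)=4s/(s-1)-4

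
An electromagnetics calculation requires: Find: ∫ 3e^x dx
Since d/dx[e^x]=+ e^x, we get 3e^x + C

Answer: 3e^x + C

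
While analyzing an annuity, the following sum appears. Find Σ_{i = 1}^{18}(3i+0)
=3·Σ i+0·18=3·171+0=513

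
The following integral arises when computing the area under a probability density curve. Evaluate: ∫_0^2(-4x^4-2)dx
Step 1: Find antiderivative F(x)=(-4/5)x^5-2x
Step 2: F(2) - F(0)=-148/5 - (0)=-148/5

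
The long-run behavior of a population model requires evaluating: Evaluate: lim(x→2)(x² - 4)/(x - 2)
Factor: (x² - 4) = (x-2)(x + 2)
Cancel (x-2): lim(x→2) (x + 2) = 4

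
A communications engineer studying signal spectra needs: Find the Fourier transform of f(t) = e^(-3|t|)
Using the standard pair: F{e^(-a|t|)}=2a/(a^2 + omega^2)
With a=3: F(omega)=6/(9 + omega^2)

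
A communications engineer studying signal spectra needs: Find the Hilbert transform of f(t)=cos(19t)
The Hilbert transform shifts each frequency component by -pi/2.
H{cos(wt)}=sin(wt)
With w=19: H{cos(19t)}=sin(19t)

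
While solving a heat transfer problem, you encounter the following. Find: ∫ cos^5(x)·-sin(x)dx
Let u=cos(x), du=-sin(x) dx
∫ u^5 du=u^6/6 + C

Answer: cos^6(x)/6 + C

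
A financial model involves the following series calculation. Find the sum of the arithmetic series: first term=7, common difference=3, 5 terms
Last term: a_n=7+(5-1)·3=19
Sum=n(a_1+a_n)/2=5(7+19)/2=65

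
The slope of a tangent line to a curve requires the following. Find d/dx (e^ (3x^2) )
Chain rule: d/dx[e^u]=e^u · u' where u=3x^2
u'=6x

Answer: 6x·e^(3x^2)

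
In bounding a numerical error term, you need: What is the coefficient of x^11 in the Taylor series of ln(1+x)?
ln(1+x)=Σ (-1)^(n+1) x^n/n
Coefficient of x^11=(-1)^12/11=1/11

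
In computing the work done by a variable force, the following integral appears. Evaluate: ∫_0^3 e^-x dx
Antiderivative: -e^-x
Evaluate: -(e^-3 - 1)

Answer: (e^-3 - 1)/(-1)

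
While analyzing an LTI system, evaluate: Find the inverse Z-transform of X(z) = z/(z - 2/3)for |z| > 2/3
Standard pair: z/(z-a) <-> a^n * u[n] for causal signals
With a=2/3: x[n]=(2/3)^n * u[n]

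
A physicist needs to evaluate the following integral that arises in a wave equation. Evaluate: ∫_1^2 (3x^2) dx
Step 1: Find antiderivative F(x) = x^3
Step 2: F(2) - F(1) = 8 - (1) = 7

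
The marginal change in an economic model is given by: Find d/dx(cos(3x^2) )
Chain rule: d/dx[cos(u)]=-sin(u)·u' where u=3x^2
u'=6x

Answer: -6x·sin(3x^2)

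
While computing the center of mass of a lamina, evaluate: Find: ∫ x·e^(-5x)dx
Integration by parts: u=x, dv=e^(-5x) dx
du=dx, v=e^(-5x)/(-5)
=x·e^(-5x)/(-5) - ∫ e^(-5x)/(-5) dx
=x·e^(-5x)/(-5) - e^(-5x)/25 + C

Answer: e^(-5x)(x/(-5) - 1/25) + C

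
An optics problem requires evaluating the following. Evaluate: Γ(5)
Γ(n)=(n-1)! for positive integers
Γ(5)=4!=24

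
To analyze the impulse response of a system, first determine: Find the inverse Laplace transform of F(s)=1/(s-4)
L^(-1){1/(s-a)}=c·e^(at)
Here a=4, c=1

Answer: e^(4t)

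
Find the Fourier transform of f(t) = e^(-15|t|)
Using the standard pair: F{e^(-a|t|)}=2a/(a^2+omega^2)
With a=15: F(omega)=30/(225+omega^2)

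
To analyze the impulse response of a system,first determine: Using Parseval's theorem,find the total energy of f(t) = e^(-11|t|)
Parseval's theorem: E=integral |f(t)|^2 dt=(1/2pi) integral |F(omega)|^2 domega
E=integral_{-inf}^{inf} e^(-22|t|) dt=2*integral_0^inf e^(-22t) dt=2/(2*11)=1/11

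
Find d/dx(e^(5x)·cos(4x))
Product rule: (fg)'=f'g + fg'
f=e^(5x), f'=5·e^(5x)
g=cos(4x), g'=-4·sin(4x)

Answer: 5·e^(5x)·cos(4x) - 4·e^(5x)·sin(4x)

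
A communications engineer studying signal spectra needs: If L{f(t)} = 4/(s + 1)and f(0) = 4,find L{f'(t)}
L{f'(t)} = s·F(s) - f(0) = 4s/(s+1)-4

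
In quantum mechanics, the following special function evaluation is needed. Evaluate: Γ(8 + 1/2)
Γ(n+1/2)=(2n)!√π/(4^n·n!)
=20922789888000√π/(65536·40320)=(2027025/256)·√π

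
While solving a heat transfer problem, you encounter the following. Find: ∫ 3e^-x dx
Since d/dx[e^-x] = - e^-x, we get -3e^-x+C

Answer: -3e^-x+C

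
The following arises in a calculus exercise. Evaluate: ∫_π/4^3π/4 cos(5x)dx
Antiderivative: sin(5x)/5
Evaluate at bounds: [sin(5·3π/4)/5] - [sin(5·π/4)/5]
=((-√2/2) - (-√2/2))/5=0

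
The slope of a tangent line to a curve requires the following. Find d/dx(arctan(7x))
d/dx[arctan(u)]=u'/(1 + u²), u=7x, u'=7

Answer: 7/(1 + 49x²)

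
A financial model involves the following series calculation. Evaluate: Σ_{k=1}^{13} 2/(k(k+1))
Partial fractions: 2/(k(k+1)) = 2/k - 2/(k+1)
Telescoping sum: 2(1-1/14) = 2·13/14

Answer: 13/7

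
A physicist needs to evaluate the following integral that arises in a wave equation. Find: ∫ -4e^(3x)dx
Since d/dx[e^(3x)]=3e^(3x), we get -4/3 e^(3x) + C

Answer: (-4/3)e^(3x) + C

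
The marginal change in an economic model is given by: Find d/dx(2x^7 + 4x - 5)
Power rule: d/dx(ax^n) = n·a·x^(n-1)
Term by term: 14·x^6+4

Answer: 14x^6+4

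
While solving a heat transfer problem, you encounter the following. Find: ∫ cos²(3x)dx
Using identity cos²(u)=(1+cos(2u))/2:
∫ (1+cos(6x))/2 dx=x/2+sin(6x)/12+C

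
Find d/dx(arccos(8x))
d/dx[arccos(u)] = -u'/√(1-u²), u = 8x, u' = 8

Answer: -8/√(1-64x²)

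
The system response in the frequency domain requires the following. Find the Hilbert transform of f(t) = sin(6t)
The Hilbert transform shifts each frequency component by -pi/2.
H{sin(wt)} = -cos(wt)
With w = 6: H{sin(6t)} = -cos(6t)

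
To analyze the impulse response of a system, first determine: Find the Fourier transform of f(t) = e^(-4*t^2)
The Fourier transform of a Gaussian e^(-a * t^2) is sqrt(pi/a) * e^(-omega^2/(4a)).
With a = 4: F(omega) = sqrt(pi)/2 * e^(-omega^2/16)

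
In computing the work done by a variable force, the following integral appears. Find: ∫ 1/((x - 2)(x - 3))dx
Partial fractions: 1/((x-2)(x-3)) = A/(x-2) + B/(x-3)
A = -1, B = 1
∫ [-1· 1/(x-2) + 1· 1/(x-3)] dx
= (1)[ln|x-3| - ln|x-2|] + C

Answer: ln|(x-3)/(x-2)| + C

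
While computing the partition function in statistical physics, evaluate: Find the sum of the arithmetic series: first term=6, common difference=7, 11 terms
Last term: a_n = 6 + (11 - 1)·7 = 76
Sum = n(a_1 + a_n)/2 = 11(6 + 76)/2 = 451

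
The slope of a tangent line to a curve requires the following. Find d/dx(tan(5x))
Chain rule: d/dx[tan(u)]=sec²(u)·u' where u=5x
u'=5

Answer: 5·sec²(5x)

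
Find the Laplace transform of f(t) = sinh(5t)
L{sinh(at)} = a/(s²-a²)
L{sinh(5t)} = 5/(s²-25)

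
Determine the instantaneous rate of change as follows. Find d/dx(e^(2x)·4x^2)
Product rule: (fg)' = f'g + fg'
f = e^(2x), f' = 2·e^(2x)
g = 4x^2, g' = 8x

Answer: 8·e^(2x)·x^2 + 8·e^(2x)·x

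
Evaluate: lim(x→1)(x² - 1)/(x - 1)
Factor: (x² - 1) = (x-1)(x+1)
Cancel (x-1): lim(x→1) (x+1) = 2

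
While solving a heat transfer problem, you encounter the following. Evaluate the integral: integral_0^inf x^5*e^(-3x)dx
This is a Gamma integral. Substitute u = 3x (du = 3 dx):
integral_0^inf x^5*e^(-3x) dx = (1/3^6) integral_0^inf u^5*e^(-u) du
= Gamma(6)/3^6 = 5!/3^6 = 120/729

Answer: 40/243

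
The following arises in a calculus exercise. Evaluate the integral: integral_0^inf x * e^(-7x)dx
This is a Gamma integral. Substitute u=7x (du=7 dx):
integral_0^inf x*e^(-7x) dx=(1/7^2) integral_0^inf u^1*e^(-u) du
=Gamma(2)/7^2=1!/7^2=1/49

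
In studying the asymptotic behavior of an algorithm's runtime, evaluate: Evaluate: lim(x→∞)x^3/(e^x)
Apply L'Hôpital 3 times (∞/∞ each time):
Eventually get 3!/(e^x) → 0

Answer: 0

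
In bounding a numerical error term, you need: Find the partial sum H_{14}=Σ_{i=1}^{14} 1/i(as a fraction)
H_14=1+1/2+1/3+...+1/14
=1171733/360360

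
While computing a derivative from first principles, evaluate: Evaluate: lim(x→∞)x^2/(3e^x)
Apply L'Hôpital 2 times (∞/∞ each time):
Eventually get 2!/(3e^x) → 0

Answer: 0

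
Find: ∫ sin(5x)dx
Using substitution u = 5x: ∫ sin(u) du/5 = -cos(u)/5 + C

Answer: (-1/5)cos(5x) + C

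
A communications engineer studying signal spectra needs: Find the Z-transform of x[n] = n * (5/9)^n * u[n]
Using the property Z{n * a^n * u[n]}=az/(z-a)^2
With a=5/9: X(z)=(5/9)z/(z - 5/9)^2, |z| > 5/9

Answer: (5/9)z/(z - 5/9)^2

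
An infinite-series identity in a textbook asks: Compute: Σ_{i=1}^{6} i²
Using formula: Σ i^2 = n(n+1)(2n+1)/6 = 6·7·13/6 = 91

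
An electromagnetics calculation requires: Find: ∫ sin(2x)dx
Using substitution u=2x: ∫ sin(u) du/2=-cos(u)/2+C

Answer: (-1/2)cos(2x)+C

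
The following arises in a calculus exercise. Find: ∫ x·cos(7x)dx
By parts: u=x, dv=cos(7x) dx
du=dx, v=sin(7x)/7
=x·sin(7x)/7 + cos(7x)/7² + C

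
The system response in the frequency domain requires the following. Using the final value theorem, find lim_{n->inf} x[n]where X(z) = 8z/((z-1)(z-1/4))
Final value theorem: lim x[n]=lim_{z->1} (z-1)*X(z)
(z-1)*X(z)=8z/(z-1/4)
As z->1: 8/(1 - 1/4)=8/(3/4)=32/3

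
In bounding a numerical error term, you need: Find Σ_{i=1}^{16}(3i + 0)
= 3·Σ i+0·16 = 3·136+0 = 408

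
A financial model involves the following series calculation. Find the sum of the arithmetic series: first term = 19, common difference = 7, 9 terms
Last term: a_n=19+(9-1)·7=75
Sum=n(a_1+a_n)/2=9(19+75)/2=423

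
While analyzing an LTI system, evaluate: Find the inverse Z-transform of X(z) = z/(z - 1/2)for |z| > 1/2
Standard pair: z/(z-a) <-> a^n*u[n] for causal signals
With a = 1/2: x[n] = (1/2)^n*u[n]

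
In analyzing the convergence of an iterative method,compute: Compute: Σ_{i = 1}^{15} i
Using formula: Σ i^1=n(n+1)/2=15·16/2=120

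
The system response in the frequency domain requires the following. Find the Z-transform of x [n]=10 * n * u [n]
Z{n * u[n]} = z/(z-1)^2
By linearity: Z{10 * n * u[n]} = 10z/(z-1)^2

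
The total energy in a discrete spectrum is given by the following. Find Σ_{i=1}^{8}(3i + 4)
=3·Σ i+4·8=3·36+32=140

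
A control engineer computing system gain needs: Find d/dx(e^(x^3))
Chain rule: d/dx[e^u] = e^u · u' where u = x^3
u' = 3x^2

Answer: 3x^2·e^(x^3)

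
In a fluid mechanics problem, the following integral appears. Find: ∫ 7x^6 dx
Using power rule: ∫ 7x^6 dx=7/7 x^7 + C=x^7 + C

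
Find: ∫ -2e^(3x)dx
Since d/dx[e^(3x)] = 3e^(3x), we get -2/3 e^(3x)+C

Answer: (-2/3)e^(3x)+C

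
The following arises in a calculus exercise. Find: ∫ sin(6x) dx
Using substitution u=6x: ∫ sin(u) du/6=-cos(u)/6+C

Answer: (-1/6)cos(6x)+C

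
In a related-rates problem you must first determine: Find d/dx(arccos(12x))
d/dx[arccos(u)]=-u'/√(1-u²), u=12x, u'=12

Answer: -12/√(1 - 144x²)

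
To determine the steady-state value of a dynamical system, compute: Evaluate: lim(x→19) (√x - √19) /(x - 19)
Multiply by conjugate (√x + √19)/(√x + √19):
=(x - 19)/((x - 19)(√x + √19))=1/(√x + √19)
As x → 19: 1/(2√19)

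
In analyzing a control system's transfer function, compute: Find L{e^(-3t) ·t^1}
First shifting: L{e^(at)f(t)}=F(s-a)
L{t^1}=1/s^2
Shift s → s + 3: 1/(s + 3)^2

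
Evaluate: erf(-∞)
erf(-∞) = -1 (the error function is odd, so erf(-∞) = -erf(∞) = -1)

Answer: -1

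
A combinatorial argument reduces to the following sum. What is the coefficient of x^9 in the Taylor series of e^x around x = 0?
Taylor series of e^x=Σ x^n/n!
Coefficient of x^9=1/9!=1/362880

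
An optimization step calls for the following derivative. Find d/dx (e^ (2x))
Chain rule: d/dx[e^u]=e^u · u' where u=2x
u'=2

Answer: 2·e^(2x)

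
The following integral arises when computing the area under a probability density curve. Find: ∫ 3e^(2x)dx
Since d/dx[e^(2x)]=2e^(2x), we get 3/2 e^(2x) + C

Answer: (3/2)e^(2x) + C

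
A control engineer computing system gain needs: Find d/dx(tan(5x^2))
Chain rule: d/dx[tan(u)] = sec²(u)·u' where u = 5x^2
u' = 10x

Answer: 10x·sec²(5x^2)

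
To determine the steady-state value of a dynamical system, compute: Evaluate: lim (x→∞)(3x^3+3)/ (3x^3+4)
Divide numerator and denominator by x^3:
lim (3+3/x^3)/(3+4/x^3) = 1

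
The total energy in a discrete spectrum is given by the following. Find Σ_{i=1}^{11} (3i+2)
=3·Σ i + 2·11=3·66 + 22=220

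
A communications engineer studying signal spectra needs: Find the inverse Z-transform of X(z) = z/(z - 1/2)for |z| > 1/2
Standard pair: z/(z-a) <-> a^n*u[n] for causal signals
With a=1/2: x[n]=(1/2)^n*u[n]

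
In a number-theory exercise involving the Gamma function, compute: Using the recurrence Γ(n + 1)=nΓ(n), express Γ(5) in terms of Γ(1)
Γ(5)=4Γ(4)=4·3Γ(3)=...=4!·Γ(1)=24·Γ(1)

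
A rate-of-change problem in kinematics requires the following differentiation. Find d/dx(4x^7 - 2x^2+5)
Power rule: d/dx(ax^n) = n·a·x^(n-1)
Term by term: 28·x^6 - 4·x

Answer: 28x^6 - 4x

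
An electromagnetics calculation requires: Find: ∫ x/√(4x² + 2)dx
Let u=4x²+2, du=8x dx
∫ (1/8)·u^(-1/2) du=√u/4+C

Answer: √(4x²+2)/4+C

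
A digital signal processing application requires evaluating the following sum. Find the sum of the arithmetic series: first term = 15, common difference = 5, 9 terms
Last term: a_n = 15+(9-1)·5 = 55
Sum = n(a_1+a_n)/2 = 9(15+55)/2 = 315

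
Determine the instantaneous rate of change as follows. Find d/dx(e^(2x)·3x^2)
Product rule: (fg)' = f'g+fg'
f = e^(2x), f' = 2·e^(2x)
g = 3x^2, g' = 6x

Answer: 6·e^(2x)·x^2+6·e^(2x)·x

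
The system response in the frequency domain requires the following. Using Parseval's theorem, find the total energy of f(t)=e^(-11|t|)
Parseval's theorem: E=integral |f(t)|^2 dt=(1/2pi) integral |F(omega)|^2 domega
E=integral_{-inf}^{inf} e^(-22|t|) dt=2*integral_0^inf e^(-22t) dt=2/(2*11)=1/11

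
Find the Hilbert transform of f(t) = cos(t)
The Hilbert transform shifts each frequency component by -pi/2.
H{cos(wt)} = sin(wt)
With w = 1: H{cos(t)} = sin(t)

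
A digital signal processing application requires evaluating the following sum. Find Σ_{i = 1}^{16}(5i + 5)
=5·Σ i + 5·16=5·136 + 80=760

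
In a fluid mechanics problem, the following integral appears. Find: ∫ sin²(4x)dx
Using identity sin²(u) = (1 - cos(2u))/2:
∫ (1 - cos(8x))/2 dx = x/2 - sin(8x)/16 + C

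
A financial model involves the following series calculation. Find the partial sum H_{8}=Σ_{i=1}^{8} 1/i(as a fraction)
H_8 = 1 + 1/2 + 1/3 + ... + 1/8
= 761/280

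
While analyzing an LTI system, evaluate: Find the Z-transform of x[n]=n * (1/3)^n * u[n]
Using the property Z{n * a^n * u[n]}=az/(z-a)^2
With a=1/3: X(z)=(1/3)z/(z - 1/3)^2, |z| > 1/3

Answer: (1/3)z/(z - 1/3)^2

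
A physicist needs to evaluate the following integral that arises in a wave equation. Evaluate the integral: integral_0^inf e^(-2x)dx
integral_0^inf e^(-2x) dx=[-1/2 * e^(-2x)]_0^inf
=0 - (-1/2)=1/2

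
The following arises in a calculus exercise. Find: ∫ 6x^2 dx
Using power rule: ∫ 6x^2 dx=6/3 x^3 + C=2x^3 + C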